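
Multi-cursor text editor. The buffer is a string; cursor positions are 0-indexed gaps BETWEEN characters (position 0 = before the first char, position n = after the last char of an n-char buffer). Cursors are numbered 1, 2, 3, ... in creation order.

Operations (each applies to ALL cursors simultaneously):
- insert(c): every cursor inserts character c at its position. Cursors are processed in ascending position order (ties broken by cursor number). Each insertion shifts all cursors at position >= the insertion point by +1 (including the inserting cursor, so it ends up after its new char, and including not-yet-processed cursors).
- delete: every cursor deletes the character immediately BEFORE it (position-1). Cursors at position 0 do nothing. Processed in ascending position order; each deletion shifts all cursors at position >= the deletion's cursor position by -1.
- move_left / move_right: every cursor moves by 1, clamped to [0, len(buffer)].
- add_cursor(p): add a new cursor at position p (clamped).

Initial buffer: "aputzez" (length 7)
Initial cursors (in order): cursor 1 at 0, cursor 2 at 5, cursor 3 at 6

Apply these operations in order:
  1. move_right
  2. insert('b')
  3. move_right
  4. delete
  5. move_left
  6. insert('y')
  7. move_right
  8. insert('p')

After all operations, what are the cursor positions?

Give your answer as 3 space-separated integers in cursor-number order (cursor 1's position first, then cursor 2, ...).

Answer: 4 13 13

Derivation:
After op 1 (move_right): buffer="aputzez" (len 7), cursors c1@1 c2@6 c3@7, authorship .......
After op 2 (insert('b')): buffer="abputzebzb" (len 10), cursors c1@2 c2@8 c3@10, authorship .1.....2.3
After op 3 (move_right): buffer="abputzebzb" (len 10), cursors c1@3 c2@9 c3@10, authorship .1.....2.3
After op 4 (delete): buffer="abutzeb" (len 7), cursors c1@2 c2@7 c3@7, authorship .1....2
After op 5 (move_left): buffer="abutzeb" (len 7), cursors c1@1 c2@6 c3@6, authorship .1....2
After op 6 (insert('y')): buffer="aybutzeyyb" (len 10), cursors c1@2 c2@9 c3@9, authorship .11....232
After op 7 (move_right): buffer="aybutzeyyb" (len 10), cursors c1@3 c2@10 c3@10, authorship .11....232
After op 8 (insert('p')): buffer="aybputzeyybpp" (len 13), cursors c1@4 c2@13 c3@13, authorship .111....23223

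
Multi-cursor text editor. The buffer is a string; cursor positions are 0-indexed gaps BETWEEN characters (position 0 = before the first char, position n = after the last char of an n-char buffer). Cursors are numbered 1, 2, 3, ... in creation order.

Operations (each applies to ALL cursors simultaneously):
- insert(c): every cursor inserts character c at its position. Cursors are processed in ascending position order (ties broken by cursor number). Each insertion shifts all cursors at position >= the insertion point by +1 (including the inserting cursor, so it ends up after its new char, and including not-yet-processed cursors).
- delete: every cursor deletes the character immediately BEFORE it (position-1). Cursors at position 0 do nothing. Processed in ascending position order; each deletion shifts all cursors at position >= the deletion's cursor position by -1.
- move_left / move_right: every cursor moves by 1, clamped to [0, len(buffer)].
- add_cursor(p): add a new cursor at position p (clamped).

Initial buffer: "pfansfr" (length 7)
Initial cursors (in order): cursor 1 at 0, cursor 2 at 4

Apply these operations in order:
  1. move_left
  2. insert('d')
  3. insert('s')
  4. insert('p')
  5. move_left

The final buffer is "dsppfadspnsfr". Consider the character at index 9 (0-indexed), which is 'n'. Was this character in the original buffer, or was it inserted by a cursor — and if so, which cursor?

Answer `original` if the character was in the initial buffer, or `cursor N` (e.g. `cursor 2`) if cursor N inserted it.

Answer: original

Derivation:
After op 1 (move_left): buffer="pfansfr" (len 7), cursors c1@0 c2@3, authorship .......
After op 2 (insert('d')): buffer="dpfadnsfr" (len 9), cursors c1@1 c2@5, authorship 1...2....
After op 3 (insert('s')): buffer="dspfadsnsfr" (len 11), cursors c1@2 c2@7, authorship 11...22....
After op 4 (insert('p')): buffer="dsppfadspnsfr" (len 13), cursors c1@3 c2@9, authorship 111...222....
After op 5 (move_left): buffer="dsppfadspnsfr" (len 13), cursors c1@2 c2@8, authorship 111...222....
Authorship (.=original, N=cursor N): 1 1 1 . . . 2 2 2 . . . .
Index 9: author = original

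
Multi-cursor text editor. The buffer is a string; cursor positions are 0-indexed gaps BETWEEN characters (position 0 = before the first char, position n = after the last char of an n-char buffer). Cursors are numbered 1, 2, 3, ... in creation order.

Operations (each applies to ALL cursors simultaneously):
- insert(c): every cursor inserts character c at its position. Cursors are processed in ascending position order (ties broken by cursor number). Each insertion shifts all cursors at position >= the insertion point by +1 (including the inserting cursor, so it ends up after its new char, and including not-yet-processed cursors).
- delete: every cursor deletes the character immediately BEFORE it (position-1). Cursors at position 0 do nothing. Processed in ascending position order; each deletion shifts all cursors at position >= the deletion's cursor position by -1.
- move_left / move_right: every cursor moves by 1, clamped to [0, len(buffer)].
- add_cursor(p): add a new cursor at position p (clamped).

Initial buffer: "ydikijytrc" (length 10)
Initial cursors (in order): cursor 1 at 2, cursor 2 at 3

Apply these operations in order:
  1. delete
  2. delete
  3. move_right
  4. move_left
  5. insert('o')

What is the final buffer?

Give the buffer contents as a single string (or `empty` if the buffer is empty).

Answer: ookijytrc

Derivation:
After op 1 (delete): buffer="ykijytrc" (len 8), cursors c1@1 c2@1, authorship ........
After op 2 (delete): buffer="kijytrc" (len 7), cursors c1@0 c2@0, authorship .......
After op 3 (move_right): buffer="kijytrc" (len 7), cursors c1@1 c2@1, authorship .......
After op 4 (move_left): buffer="kijytrc" (len 7), cursors c1@0 c2@0, authorship .......
After op 5 (insert('o')): buffer="ookijytrc" (len 9), cursors c1@2 c2@2, authorship 12.......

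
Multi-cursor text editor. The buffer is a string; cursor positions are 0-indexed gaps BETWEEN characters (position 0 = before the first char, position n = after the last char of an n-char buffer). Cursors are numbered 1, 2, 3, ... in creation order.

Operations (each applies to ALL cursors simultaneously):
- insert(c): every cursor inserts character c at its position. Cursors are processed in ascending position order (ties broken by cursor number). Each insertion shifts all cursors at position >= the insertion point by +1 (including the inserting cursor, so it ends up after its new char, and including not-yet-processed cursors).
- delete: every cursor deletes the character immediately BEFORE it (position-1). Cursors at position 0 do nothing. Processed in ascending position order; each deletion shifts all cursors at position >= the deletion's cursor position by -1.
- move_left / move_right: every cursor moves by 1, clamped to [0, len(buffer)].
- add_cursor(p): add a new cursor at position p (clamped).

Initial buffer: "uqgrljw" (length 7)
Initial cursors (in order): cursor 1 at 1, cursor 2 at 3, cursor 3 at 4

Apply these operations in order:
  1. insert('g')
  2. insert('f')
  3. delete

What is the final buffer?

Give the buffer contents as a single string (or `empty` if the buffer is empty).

Answer: ugqggrgljw

Derivation:
After op 1 (insert('g')): buffer="ugqggrgljw" (len 10), cursors c1@2 c2@5 c3@7, authorship .1..2.3...
After op 2 (insert('f')): buffer="ugfqggfrgfljw" (len 13), cursors c1@3 c2@7 c3@10, authorship .11..22.33...
After op 3 (delete): buffer="ugqggrgljw" (len 10), cursors c1@2 c2@5 c3@7, authorship .1..2.3...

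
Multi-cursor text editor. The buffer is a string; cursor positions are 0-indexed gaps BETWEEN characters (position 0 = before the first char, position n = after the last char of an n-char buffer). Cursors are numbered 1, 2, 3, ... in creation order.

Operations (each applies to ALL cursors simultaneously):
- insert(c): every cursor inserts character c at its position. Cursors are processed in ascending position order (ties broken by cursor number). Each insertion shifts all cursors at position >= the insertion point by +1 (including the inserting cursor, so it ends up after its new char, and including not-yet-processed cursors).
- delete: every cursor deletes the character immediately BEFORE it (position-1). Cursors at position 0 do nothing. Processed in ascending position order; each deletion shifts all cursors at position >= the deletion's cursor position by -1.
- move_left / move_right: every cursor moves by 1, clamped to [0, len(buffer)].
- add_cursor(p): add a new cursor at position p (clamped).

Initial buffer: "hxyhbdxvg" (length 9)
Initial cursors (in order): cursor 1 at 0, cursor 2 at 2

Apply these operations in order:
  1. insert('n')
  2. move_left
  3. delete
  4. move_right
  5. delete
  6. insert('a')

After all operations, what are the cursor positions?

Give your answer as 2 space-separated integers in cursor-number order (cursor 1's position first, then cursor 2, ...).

After op 1 (insert('n')): buffer="nhxnyhbdxvg" (len 11), cursors c1@1 c2@4, authorship 1..2.......
After op 2 (move_left): buffer="nhxnyhbdxvg" (len 11), cursors c1@0 c2@3, authorship 1..2.......
After op 3 (delete): buffer="nhnyhbdxvg" (len 10), cursors c1@0 c2@2, authorship 1.2.......
After op 4 (move_right): buffer="nhnyhbdxvg" (len 10), cursors c1@1 c2@3, authorship 1.2.......
After op 5 (delete): buffer="hyhbdxvg" (len 8), cursors c1@0 c2@1, authorship ........
After op 6 (insert('a')): buffer="ahayhbdxvg" (len 10), cursors c1@1 c2@3, authorship 1.2.......

Answer: 1 3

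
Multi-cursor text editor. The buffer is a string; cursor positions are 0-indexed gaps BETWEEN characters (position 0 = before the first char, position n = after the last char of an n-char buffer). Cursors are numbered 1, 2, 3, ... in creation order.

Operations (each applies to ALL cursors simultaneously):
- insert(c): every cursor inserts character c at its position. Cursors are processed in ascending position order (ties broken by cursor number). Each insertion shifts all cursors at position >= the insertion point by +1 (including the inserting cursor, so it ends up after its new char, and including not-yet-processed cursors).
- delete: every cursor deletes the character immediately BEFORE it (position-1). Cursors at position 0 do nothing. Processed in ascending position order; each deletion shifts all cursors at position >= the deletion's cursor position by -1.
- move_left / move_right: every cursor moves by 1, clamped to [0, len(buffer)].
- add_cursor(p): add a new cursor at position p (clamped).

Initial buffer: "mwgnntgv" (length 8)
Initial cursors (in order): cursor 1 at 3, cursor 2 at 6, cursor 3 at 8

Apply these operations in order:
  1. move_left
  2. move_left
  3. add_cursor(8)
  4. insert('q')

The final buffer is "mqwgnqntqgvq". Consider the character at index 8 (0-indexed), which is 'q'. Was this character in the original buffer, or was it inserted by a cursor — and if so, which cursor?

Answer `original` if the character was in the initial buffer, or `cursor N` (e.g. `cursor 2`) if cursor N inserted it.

Answer: cursor 3

Derivation:
After op 1 (move_left): buffer="mwgnntgv" (len 8), cursors c1@2 c2@5 c3@7, authorship ........
After op 2 (move_left): buffer="mwgnntgv" (len 8), cursors c1@1 c2@4 c3@6, authorship ........
After op 3 (add_cursor(8)): buffer="mwgnntgv" (len 8), cursors c1@1 c2@4 c3@6 c4@8, authorship ........
After op 4 (insert('q')): buffer="mqwgnqntqgvq" (len 12), cursors c1@2 c2@6 c3@9 c4@12, authorship .1...2..3..4
Authorship (.=original, N=cursor N): . 1 . . . 2 . . 3 . . 4
Index 8: author = 3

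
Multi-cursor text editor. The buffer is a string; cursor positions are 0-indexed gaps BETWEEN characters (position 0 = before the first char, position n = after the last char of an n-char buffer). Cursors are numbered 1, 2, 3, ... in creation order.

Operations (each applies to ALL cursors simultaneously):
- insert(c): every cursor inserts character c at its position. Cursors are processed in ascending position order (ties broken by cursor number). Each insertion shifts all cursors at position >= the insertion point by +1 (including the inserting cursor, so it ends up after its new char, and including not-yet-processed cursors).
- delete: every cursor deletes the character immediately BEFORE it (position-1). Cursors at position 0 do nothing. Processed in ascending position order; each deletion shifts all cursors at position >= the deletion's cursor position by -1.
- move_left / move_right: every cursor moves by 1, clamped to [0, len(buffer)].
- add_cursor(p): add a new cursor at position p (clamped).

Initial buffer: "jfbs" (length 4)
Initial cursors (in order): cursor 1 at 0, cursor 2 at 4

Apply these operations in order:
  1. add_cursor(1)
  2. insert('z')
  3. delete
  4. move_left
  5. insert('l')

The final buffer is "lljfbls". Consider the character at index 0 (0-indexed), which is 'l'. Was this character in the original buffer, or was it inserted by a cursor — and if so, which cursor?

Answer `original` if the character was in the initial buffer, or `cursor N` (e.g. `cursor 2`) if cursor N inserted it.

Answer: cursor 1

Derivation:
After op 1 (add_cursor(1)): buffer="jfbs" (len 4), cursors c1@0 c3@1 c2@4, authorship ....
After op 2 (insert('z')): buffer="zjzfbsz" (len 7), cursors c1@1 c3@3 c2@7, authorship 1.3...2
After op 3 (delete): buffer="jfbs" (len 4), cursors c1@0 c3@1 c2@4, authorship ....
After op 4 (move_left): buffer="jfbs" (len 4), cursors c1@0 c3@0 c2@3, authorship ....
After op 5 (insert('l')): buffer="lljfbls" (len 7), cursors c1@2 c3@2 c2@6, authorship 13...2.
Authorship (.=original, N=cursor N): 1 3 . . . 2 .
Index 0: author = 1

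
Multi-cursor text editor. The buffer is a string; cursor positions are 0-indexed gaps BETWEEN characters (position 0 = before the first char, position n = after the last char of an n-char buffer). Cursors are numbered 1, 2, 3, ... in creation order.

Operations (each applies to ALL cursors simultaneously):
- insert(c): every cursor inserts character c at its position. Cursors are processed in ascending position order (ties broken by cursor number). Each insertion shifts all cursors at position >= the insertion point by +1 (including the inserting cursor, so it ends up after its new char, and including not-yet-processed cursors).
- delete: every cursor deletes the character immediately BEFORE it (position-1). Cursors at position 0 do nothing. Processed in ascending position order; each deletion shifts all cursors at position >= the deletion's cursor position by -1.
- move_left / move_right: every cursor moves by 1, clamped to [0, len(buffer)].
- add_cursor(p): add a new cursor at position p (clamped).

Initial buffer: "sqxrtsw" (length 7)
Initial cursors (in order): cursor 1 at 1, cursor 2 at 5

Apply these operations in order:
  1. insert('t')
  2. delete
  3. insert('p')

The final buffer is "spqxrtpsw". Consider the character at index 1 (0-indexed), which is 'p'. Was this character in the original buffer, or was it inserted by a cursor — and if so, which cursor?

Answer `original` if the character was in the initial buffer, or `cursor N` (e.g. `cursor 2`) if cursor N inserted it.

After op 1 (insert('t')): buffer="stqxrttsw" (len 9), cursors c1@2 c2@7, authorship .1....2..
After op 2 (delete): buffer="sqxrtsw" (len 7), cursors c1@1 c2@5, authorship .......
After op 3 (insert('p')): buffer="spqxrtpsw" (len 9), cursors c1@2 c2@7, authorship .1....2..
Authorship (.=original, N=cursor N): . 1 . . . . 2 . .
Index 1: author = 1

Answer: cursor 1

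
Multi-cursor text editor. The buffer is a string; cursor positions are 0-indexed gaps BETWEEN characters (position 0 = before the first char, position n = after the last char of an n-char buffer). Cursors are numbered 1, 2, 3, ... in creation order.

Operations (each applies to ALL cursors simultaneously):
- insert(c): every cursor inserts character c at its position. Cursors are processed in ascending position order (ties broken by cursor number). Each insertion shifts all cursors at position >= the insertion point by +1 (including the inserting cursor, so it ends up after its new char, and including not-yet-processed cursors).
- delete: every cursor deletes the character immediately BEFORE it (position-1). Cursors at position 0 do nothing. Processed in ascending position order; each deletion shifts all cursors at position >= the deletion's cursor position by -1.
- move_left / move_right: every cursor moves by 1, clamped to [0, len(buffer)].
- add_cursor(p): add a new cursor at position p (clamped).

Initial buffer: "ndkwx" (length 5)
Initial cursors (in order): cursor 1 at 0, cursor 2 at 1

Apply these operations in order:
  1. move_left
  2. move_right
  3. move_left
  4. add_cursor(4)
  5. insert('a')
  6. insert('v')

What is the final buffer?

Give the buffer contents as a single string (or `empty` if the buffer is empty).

Answer: aavvndkwavx

Derivation:
After op 1 (move_left): buffer="ndkwx" (len 5), cursors c1@0 c2@0, authorship .....
After op 2 (move_right): buffer="ndkwx" (len 5), cursors c1@1 c2@1, authorship .....
After op 3 (move_left): buffer="ndkwx" (len 5), cursors c1@0 c2@0, authorship .....
After op 4 (add_cursor(4)): buffer="ndkwx" (len 5), cursors c1@0 c2@0 c3@4, authorship .....
After op 5 (insert('a')): buffer="aandkwax" (len 8), cursors c1@2 c2@2 c3@7, authorship 12....3.
After op 6 (insert('v')): buffer="aavvndkwavx" (len 11), cursors c1@4 c2@4 c3@10, authorship 1212....33.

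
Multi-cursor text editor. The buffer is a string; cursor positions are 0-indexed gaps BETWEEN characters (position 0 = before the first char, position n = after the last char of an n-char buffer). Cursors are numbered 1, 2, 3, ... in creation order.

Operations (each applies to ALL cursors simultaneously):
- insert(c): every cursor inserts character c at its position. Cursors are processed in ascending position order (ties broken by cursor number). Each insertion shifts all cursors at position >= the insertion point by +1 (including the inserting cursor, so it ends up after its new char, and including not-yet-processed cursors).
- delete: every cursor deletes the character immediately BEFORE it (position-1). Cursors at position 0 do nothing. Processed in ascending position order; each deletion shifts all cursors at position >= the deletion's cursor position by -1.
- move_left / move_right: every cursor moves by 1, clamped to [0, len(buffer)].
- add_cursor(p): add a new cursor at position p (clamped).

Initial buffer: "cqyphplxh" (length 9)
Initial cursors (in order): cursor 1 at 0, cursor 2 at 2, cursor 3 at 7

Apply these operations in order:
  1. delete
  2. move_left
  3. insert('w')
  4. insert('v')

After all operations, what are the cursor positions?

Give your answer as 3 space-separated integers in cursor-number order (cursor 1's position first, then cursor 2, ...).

After op 1 (delete): buffer="cyphpxh" (len 7), cursors c1@0 c2@1 c3@5, authorship .......
After op 2 (move_left): buffer="cyphpxh" (len 7), cursors c1@0 c2@0 c3@4, authorship .......
After op 3 (insert('w')): buffer="wwcyphwpxh" (len 10), cursors c1@2 c2@2 c3@7, authorship 12....3...
After op 4 (insert('v')): buffer="wwvvcyphwvpxh" (len 13), cursors c1@4 c2@4 c3@10, authorship 1212....33...

Answer: 4 4 10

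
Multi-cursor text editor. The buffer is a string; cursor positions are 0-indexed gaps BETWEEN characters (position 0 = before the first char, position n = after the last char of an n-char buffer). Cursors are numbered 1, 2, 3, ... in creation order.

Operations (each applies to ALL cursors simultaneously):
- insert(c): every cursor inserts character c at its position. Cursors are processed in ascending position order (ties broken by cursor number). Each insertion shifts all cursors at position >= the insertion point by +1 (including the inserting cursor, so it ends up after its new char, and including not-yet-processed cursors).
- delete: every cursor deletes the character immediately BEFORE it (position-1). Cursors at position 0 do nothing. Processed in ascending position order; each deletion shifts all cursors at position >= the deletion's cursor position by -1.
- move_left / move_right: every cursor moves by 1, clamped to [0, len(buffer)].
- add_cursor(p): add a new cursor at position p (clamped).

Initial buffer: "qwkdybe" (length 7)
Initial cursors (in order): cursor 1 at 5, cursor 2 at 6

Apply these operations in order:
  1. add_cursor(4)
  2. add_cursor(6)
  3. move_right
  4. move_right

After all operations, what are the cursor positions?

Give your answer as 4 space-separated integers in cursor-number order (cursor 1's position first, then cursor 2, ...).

Answer: 7 7 6 7

Derivation:
After op 1 (add_cursor(4)): buffer="qwkdybe" (len 7), cursors c3@4 c1@5 c2@6, authorship .......
After op 2 (add_cursor(6)): buffer="qwkdybe" (len 7), cursors c3@4 c1@5 c2@6 c4@6, authorship .......
After op 3 (move_right): buffer="qwkdybe" (len 7), cursors c3@5 c1@6 c2@7 c4@7, authorship .......
After op 4 (move_right): buffer="qwkdybe" (len 7), cursors c3@6 c1@7 c2@7 c4@7, authorship .......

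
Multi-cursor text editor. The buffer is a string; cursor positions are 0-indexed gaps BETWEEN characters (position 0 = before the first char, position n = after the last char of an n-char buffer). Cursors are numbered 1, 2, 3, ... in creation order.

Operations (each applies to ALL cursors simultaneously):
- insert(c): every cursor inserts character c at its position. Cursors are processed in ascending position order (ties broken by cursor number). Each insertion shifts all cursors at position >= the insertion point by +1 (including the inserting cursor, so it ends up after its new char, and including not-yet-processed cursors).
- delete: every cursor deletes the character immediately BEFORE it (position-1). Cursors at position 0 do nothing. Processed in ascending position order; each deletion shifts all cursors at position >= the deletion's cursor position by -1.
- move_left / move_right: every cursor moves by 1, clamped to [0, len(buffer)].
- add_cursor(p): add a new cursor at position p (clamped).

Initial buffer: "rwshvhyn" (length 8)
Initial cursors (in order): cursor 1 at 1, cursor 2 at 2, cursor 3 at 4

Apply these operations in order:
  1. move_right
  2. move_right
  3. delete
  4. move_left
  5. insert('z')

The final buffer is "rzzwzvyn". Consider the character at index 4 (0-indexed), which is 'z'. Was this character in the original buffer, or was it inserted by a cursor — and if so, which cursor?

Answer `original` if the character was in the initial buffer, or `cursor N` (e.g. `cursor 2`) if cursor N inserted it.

After op 1 (move_right): buffer="rwshvhyn" (len 8), cursors c1@2 c2@3 c3@5, authorship ........
After op 2 (move_right): buffer="rwshvhyn" (len 8), cursors c1@3 c2@4 c3@6, authorship ........
After op 3 (delete): buffer="rwvyn" (len 5), cursors c1@2 c2@2 c3@3, authorship .....
After op 4 (move_left): buffer="rwvyn" (len 5), cursors c1@1 c2@1 c3@2, authorship .....
After op 5 (insert('z')): buffer="rzzwzvyn" (len 8), cursors c1@3 c2@3 c3@5, authorship .12.3...
Authorship (.=original, N=cursor N): . 1 2 . 3 . . .
Index 4: author = 3

Answer: cursor 3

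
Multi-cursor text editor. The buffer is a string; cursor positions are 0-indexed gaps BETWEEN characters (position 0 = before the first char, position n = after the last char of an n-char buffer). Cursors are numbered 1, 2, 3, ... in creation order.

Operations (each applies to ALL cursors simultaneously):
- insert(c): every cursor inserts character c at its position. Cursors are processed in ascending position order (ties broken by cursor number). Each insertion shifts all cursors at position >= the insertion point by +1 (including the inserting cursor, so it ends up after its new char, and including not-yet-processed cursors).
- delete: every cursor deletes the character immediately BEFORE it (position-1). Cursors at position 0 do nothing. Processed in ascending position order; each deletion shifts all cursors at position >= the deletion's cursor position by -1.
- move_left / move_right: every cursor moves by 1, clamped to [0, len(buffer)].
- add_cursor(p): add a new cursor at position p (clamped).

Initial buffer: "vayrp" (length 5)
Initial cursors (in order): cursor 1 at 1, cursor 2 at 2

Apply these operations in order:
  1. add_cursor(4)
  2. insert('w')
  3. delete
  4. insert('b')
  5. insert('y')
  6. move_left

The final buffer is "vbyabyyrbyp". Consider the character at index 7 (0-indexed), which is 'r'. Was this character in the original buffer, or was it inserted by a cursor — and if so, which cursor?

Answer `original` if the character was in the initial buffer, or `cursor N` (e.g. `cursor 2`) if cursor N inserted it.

After op 1 (add_cursor(4)): buffer="vayrp" (len 5), cursors c1@1 c2@2 c3@4, authorship .....
After op 2 (insert('w')): buffer="vwawyrwp" (len 8), cursors c1@2 c2@4 c3@7, authorship .1.2..3.
After op 3 (delete): buffer="vayrp" (len 5), cursors c1@1 c2@2 c3@4, authorship .....
After op 4 (insert('b')): buffer="vbabyrbp" (len 8), cursors c1@2 c2@4 c3@7, authorship .1.2..3.
After op 5 (insert('y')): buffer="vbyabyyrbyp" (len 11), cursors c1@3 c2@6 c3@10, authorship .11.22..33.
After op 6 (move_left): buffer="vbyabyyrbyp" (len 11), cursors c1@2 c2@5 c3@9, authorship .11.22..33.
Authorship (.=original, N=cursor N): . 1 1 . 2 2 . . 3 3 .
Index 7: author = original

Answer: original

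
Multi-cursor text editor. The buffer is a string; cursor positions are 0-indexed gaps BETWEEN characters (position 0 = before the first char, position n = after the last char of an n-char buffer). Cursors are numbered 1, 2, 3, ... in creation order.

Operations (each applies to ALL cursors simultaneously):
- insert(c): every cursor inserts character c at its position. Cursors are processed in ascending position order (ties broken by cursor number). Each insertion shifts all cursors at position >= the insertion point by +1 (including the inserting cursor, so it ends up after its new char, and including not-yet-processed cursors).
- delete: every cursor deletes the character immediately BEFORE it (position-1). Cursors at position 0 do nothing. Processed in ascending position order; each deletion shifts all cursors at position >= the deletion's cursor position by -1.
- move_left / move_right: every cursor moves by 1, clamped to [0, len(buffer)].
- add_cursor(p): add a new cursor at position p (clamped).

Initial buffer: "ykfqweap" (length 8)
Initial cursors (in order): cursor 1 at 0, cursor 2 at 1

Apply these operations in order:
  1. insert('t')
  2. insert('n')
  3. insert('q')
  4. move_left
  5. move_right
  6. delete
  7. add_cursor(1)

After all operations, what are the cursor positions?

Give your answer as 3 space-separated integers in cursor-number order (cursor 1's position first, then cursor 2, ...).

Answer: 2 5 1

Derivation:
After op 1 (insert('t')): buffer="tytkfqweap" (len 10), cursors c1@1 c2@3, authorship 1.2.......
After op 2 (insert('n')): buffer="tnytnkfqweap" (len 12), cursors c1@2 c2@5, authorship 11.22.......
After op 3 (insert('q')): buffer="tnqytnqkfqweap" (len 14), cursors c1@3 c2@7, authorship 111.222.......
After op 4 (move_left): buffer="tnqytnqkfqweap" (len 14), cursors c1@2 c2@6, authorship 111.222.......
After op 5 (move_right): buffer="tnqytnqkfqweap" (len 14), cursors c1@3 c2@7, authorship 111.222.......
After op 6 (delete): buffer="tnytnkfqweap" (len 12), cursors c1@2 c2@5, authorship 11.22.......
After op 7 (add_cursor(1)): buffer="tnytnkfqweap" (len 12), cursors c3@1 c1@2 c2@5, authorship 11.22.......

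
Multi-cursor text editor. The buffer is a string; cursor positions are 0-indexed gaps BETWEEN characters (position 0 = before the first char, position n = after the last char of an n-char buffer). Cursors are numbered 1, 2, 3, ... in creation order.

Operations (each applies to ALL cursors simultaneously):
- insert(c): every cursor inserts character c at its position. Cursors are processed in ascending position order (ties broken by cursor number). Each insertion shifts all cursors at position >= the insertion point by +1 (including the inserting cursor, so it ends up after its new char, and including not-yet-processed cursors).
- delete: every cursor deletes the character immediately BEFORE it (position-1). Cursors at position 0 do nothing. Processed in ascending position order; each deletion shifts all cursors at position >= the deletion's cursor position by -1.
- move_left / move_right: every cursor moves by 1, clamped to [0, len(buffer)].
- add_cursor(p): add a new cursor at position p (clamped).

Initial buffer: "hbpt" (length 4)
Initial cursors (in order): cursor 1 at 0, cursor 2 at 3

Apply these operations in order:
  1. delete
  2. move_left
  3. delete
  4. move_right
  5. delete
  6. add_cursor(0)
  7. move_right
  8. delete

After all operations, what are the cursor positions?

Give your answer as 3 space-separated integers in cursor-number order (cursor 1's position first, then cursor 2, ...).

Answer: 0 0 0

Derivation:
After op 1 (delete): buffer="hbt" (len 3), cursors c1@0 c2@2, authorship ...
After op 2 (move_left): buffer="hbt" (len 3), cursors c1@0 c2@1, authorship ...
After op 3 (delete): buffer="bt" (len 2), cursors c1@0 c2@0, authorship ..
After op 4 (move_right): buffer="bt" (len 2), cursors c1@1 c2@1, authorship ..
After op 5 (delete): buffer="t" (len 1), cursors c1@0 c2@0, authorship .
After op 6 (add_cursor(0)): buffer="t" (len 1), cursors c1@0 c2@0 c3@0, authorship .
After op 7 (move_right): buffer="t" (len 1), cursors c1@1 c2@1 c3@1, authorship .
After op 8 (delete): buffer="" (len 0), cursors c1@0 c2@0 c3@0, authorship 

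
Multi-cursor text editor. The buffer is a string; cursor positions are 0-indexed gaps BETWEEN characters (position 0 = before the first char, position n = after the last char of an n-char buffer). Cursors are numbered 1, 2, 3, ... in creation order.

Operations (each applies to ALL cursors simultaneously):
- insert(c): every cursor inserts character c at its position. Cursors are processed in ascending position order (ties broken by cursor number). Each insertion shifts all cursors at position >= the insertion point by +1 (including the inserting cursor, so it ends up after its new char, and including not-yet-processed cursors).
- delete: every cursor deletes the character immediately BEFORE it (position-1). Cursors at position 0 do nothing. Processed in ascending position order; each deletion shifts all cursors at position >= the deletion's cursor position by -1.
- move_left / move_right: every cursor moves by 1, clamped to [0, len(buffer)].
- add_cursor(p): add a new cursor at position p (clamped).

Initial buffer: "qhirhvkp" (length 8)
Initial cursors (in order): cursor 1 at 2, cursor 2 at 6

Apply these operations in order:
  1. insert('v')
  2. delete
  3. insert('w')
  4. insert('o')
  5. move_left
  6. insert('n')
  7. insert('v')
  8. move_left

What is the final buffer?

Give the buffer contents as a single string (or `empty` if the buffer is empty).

After op 1 (insert('v')): buffer="qhvirhvvkp" (len 10), cursors c1@3 c2@8, authorship ..1....2..
After op 2 (delete): buffer="qhirhvkp" (len 8), cursors c1@2 c2@6, authorship ........
After op 3 (insert('w')): buffer="qhwirhvwkp" (len 10), cursors c1@3 c2@8, authorship ..1....2..
After op 4 (insert('o')): buffer="qhwoirhvwokp" (len 12), cursors c1@4 c2@10, authorship ..11....22..
After op 5 (move_left): buffer="qhwoirhvwokp" (len 12), cursors c1@3 c2@9, authorship ..11....22..
After op 6 (insert('n')): buffer="qhwnoirhvwnokp" (len 14), cursors c1@4 c2@11, authorship ..111....222..
After op 7 (insert('v')): buffer="qhwnvoirhvwnvokp" (len 16), cursors c1@5 c2@13, authorship ..1111....2222..
After op 8 (move_left): buffer="qhwnvoirhvwnvokp" (len 16), cursors c1@4 c2@12, authorship ..1111....2222..

Answer: qhwnvoirhvwnvokp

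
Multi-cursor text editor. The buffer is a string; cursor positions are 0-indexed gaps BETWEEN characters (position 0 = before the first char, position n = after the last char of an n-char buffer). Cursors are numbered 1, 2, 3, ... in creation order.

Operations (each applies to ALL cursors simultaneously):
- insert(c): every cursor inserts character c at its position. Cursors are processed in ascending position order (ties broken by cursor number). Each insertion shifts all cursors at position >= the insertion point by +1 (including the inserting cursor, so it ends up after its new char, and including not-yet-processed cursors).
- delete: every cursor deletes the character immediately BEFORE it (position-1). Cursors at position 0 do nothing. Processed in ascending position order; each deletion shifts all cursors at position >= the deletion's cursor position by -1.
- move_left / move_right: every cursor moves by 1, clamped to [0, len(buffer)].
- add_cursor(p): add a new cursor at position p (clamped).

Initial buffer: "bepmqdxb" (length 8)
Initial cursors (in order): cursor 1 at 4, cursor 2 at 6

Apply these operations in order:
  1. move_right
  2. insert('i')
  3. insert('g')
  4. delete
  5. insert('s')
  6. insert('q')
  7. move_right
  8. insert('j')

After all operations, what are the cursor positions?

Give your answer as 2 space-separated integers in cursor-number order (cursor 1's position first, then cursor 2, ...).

After op 1 (move_right): buffer="bepmqdxb" (len 8), cursors c1@5 c2@7, authorship ........
After op 2 (insert('i')): buffer="bepmqidxib" (len 10), cursors c1@6 c2@9, authorship .....1..2.
After op 3 (insert('g')): buffer="bepmqigdxigb" (len 12), cursors c1@7 c2@11, authorship .....11..22.
After op 4 (delete): buffer="bepmqidxib" (len 10), cursors c1@6 c2@9, authorship .....1..2.
After op 5 (insert('s')): buffer="bepmqisdxisb" (len 12), cursors c1@7 c2@11, authorship .....11..22.
After op 6 (insert('q')): buffer="bepmqisqdxisqb" (len 14), cursors c1@8 c2@13, authorship .....111..222.
After op 7 (move_right): buffer="bepmqisqdxisqb" (len 14), cursors c1@9 c2@14, authorship .....111..222.
After op 8 (insert('j')): buffer="bepmqisqdjxisqbj" (len 16), cursors c1@10 c2@16, authorship .....111.1.222.2

Answer: 10 16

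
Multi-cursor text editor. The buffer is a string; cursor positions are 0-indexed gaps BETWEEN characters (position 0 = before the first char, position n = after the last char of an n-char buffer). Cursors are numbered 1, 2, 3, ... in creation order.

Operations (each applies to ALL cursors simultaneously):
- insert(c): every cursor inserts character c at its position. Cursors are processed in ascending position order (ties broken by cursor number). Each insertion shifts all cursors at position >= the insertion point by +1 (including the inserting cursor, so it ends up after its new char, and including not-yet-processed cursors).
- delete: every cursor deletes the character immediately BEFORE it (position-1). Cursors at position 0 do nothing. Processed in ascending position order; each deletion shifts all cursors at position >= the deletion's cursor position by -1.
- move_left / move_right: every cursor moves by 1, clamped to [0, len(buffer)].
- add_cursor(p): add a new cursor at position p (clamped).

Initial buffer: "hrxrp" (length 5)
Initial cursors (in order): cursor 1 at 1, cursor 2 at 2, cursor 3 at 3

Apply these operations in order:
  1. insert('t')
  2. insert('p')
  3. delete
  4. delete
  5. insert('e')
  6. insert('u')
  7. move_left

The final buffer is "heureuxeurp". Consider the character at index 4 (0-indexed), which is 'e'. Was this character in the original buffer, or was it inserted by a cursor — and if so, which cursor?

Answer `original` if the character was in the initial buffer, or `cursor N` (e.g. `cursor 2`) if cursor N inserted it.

After op 1 (insert('t')): buffer="htrtxtrp" (len 8), cursors c1@2 c2@4 c3@6, authorship .1.2.3..
After op 2 (insert('p')): buffer="htprtpxtprp" (len 11), cursors c1@3 c2@6 c3@9, authorship .11.22.33..
After op 3 (delete): buffer="htrtxtrp" (len 8), cursors c1@2 c2@4 c3@6, authorship .1.2.3..
After op 4 (delete): buffer="hrxrp" (len 5), cursors c1@1 c2@2 c3@3, authorship .....
After op 5 (insert('e')): buffer="herexerp" (len 8), cursors c1@2 c2@4 c3@6, authorship .1.2.3..
After op 6 (insert('u')): buffer="heureuxeurp" (len 11), cursors c1@3 c2@6 c3@9, authorship .11.22.33..
After op 7 (move_left): buffer="heureuxeurp" (len 11), cursors c1@2 c2@5 c3@8, authorship .11.22.33..
Authorship (.=original, N=cursor N): . 1 1 . 2 2 . 3 3 . .
Index 4: author = 2

Answer: cursor 2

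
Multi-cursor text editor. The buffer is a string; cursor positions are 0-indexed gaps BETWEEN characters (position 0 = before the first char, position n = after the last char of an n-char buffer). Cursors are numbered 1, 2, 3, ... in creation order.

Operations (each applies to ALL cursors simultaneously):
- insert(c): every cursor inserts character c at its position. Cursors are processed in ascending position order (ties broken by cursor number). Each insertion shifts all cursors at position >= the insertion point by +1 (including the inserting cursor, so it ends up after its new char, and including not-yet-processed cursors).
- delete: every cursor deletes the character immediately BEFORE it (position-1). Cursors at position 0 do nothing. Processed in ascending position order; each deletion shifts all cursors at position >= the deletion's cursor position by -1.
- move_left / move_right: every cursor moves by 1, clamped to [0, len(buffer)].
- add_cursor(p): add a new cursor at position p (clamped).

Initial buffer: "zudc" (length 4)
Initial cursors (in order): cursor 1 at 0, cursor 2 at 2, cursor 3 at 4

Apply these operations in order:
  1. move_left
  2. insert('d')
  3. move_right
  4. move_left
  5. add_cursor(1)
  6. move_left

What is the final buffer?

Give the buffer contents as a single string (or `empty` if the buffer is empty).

After op 1 (move_left): buffer="zudc" (len 4), cursors c1@0 c2@1 c3@3, authorship ....
After op 2 (insert('d')): buffer="dzduddc" (len 7), cursors c1@1 c2@3 c3@6, authorship 1.2..3.
After op 3 (move_right): buffer="dzduddc" (len 7), cursors c1@2 c2@4 c3@7, authorship 1.2..3.
After op 4 (move_left): buffer="dzduddc" (len 7), cursors c1@1 c2@3 c3@6, authorship 1.2..3.
After op 5 (add_cursor(1)): buffer="dzduddc" (len 7), cursors c1@1 c4@1 c2@3 c3@6, authorship 1.2..3.
After op 6 (move_left): buffer="dzduddc" (len 7), cursors c1@0 c4@0 c2@2 c3@5, authorship 1.2..3.

Answer: dzduddc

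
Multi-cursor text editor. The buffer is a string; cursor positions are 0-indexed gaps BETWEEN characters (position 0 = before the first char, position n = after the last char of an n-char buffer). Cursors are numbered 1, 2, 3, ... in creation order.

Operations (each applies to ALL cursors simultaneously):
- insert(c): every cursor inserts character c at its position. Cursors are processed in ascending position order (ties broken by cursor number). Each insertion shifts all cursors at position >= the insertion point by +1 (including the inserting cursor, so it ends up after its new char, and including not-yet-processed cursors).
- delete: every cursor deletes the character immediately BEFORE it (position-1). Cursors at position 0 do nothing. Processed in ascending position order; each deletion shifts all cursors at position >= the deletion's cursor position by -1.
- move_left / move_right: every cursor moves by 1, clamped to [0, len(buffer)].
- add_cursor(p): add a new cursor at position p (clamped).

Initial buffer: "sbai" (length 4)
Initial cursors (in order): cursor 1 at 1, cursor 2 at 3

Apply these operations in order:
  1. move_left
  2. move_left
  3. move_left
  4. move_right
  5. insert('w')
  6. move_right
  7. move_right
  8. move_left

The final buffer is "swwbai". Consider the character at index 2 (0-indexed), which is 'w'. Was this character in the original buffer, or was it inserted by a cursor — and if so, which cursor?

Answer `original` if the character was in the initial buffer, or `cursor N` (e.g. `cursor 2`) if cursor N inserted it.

Answer: cursor 2

Derivation:
After op 1 (move_left): buffer="sbai" (len 4), cursors c1@0 c2@2, authorship ....
After op 2 (move_left): buffer="sbai" (len 4), cursors c1@0 c2@1, authorship ....
After op 3 (move_left): buffer="sbai" (len 4), cursors c1@0 c2@0, authorship ....
After op 4 (move_right): buffer="sbai" (len 4), cursors c1@1 c2@1, authorship ....
After op 5 (insert('w')): buffer="swwbai" (len 6), cursors c1@3 c2@3, authorship .12...
After op 6 (move_right): buffer="swwbai" (len 6), cursors c1@4 c2@4, authorship .12...
After op 7 (move_right): buffer="swwbai" (len 6), cursors c1@5 c2@5, authorship .12...
After op 8 (move_left): buffer="swwbai" (len 6), cursors c1@4 c2@4, authorship .12...
Authorship (.=original, N=cursor N): . 1 2 . . .
Index 2: author = 2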